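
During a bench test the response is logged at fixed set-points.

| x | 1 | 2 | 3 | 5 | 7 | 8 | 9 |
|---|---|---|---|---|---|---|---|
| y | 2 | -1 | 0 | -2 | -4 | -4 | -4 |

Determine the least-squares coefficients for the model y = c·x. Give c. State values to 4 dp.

MᵀM·[c]ᵀ = Mᵀy reads: 233·c = -106.
Hence c = -106 / 233 ≈ -0.454936.

c = -0.4549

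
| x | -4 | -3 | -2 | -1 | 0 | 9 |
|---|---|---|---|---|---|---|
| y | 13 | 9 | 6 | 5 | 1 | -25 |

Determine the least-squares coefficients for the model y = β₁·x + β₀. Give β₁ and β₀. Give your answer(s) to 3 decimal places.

Normal-equation sums: Σx·x = 111, Σx = -1, Σ1 = 6.
And Σx·y = -321, Σy = 9.
AᵀA·[β₁, β₀]ᵀ = Aᵀy becomes [[111, -1]; [-1, 6]]·[β₁, β₀]ᵀ = [-321, 9]ᵀ.
Eliminating β₀: 6·(row 1) − (-1)·(row 2) gives 665·β₁ = 6·(-321) − (-1)·9 = -1917, so β₁ = -1917/665.
Then β₀ = (9 − (-1)·(-1917/665))/6 = 678/665.

β₁ = -2.883, β₀ = 1.020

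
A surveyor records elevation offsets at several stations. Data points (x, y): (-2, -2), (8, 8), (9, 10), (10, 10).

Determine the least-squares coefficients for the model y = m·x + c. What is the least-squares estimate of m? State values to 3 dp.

m = 1.030

The normal system AᵀA·[m, c]ᵀ = Aᵀy is [[249, 25]; [25, 4]]·[m, c]ᵀ = [258, 26]ᵀ.
Determinant 249·4 − 25² = 371.
m = (258·4 − 25·26)/371 = 382/371; c = (249·26 − 25·258)/371 = 24/371.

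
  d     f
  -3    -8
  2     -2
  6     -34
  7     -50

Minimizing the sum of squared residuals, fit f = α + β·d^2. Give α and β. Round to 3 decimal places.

α = 2.020, β = -1.042

The normal system AᵀA·[α, β]ᵀ = Aᵀf is [[4, 98]; [98, 3794]]·[α, β]ᵀ = [-94, -3754]ᵀ.
Determinant 4·3794 − 98² = 5572.
α = ((-94)·3794 − 98·(-3754))/5572 = 402/199; β = (4·(-3754) − 98·(-94))/5572 = -1451/1393.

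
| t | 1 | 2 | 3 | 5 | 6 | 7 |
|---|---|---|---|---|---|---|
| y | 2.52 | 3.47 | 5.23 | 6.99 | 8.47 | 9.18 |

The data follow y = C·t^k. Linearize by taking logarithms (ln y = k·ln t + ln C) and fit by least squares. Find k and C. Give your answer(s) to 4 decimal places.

k = 0.6868, C = 2.3861

Linearized form: ln y = k·ln t + ln C. From the 6 transformed points,
Σln t = 7.1389, Σ(ln t)² = 11.2747, Σln y = 10.1209, Σln t·ln y = 13.9517.
Equations: 11.2747·k + 7.1389·ln C = 13.9517;  7.1389·k + 6·ln C = 10.1209.
Solving (det = 16.6845): k = 0.68680, ln C = 0.86965, so C = exp(0.86965) = 2.38607.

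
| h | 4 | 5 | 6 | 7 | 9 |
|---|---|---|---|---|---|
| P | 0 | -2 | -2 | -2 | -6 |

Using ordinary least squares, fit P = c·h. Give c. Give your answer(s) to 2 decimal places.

c = -0.43

Setting ∂/∂c … = 0 gives: 207·c = -90.
Hence c = -90 / 207 ≈ -0.434783.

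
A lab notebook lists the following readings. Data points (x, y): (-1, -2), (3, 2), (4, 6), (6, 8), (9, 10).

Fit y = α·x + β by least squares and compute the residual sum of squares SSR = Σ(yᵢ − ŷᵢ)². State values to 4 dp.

SSR = 5.4161

Sums needed: Σx·x = 143, Σx = 21, Σ1 = 5.
Right-hand side: Σx·y = 170, Σy = 24.
Determinant 143·5 − 21² = 274.
α = (170·5 − 21·24)/274 = 173/137; β = (143·24 − 21·170)/274 = -69/137.
Residuals: -32/137, -176/137, 199/137, 127/137, -118/137; SSR = 742/137.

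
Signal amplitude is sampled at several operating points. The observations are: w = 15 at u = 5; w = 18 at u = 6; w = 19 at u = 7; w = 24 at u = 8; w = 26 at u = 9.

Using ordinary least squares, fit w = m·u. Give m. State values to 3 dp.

From the data, Σu·u = 255.
For Aᵀw: Σu·w = 742.
Hence m = 742 / 255 ≈ 2.9098.

m = 2.910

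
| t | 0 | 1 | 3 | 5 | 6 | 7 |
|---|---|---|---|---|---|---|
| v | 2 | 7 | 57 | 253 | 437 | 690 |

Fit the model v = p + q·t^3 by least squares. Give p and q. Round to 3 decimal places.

Setting ∂/∂p … = 0 gives: 6·p + 712·q = 1446;  712·p + 180660·q = 364233.
(Σ1 = 6, Σt^3 = 712, Σt^3·t^3 = 180660, Σv = 1446, Σt^3·v = 364233.)
det = 6·180660 − 712² = 577016.
p = (1446·180660 − 712·364233)/577016 = 237558/72127; q = (6·364233 − 712·1446)/577016 = 577923/288508.

p = 3.294, q = 2.003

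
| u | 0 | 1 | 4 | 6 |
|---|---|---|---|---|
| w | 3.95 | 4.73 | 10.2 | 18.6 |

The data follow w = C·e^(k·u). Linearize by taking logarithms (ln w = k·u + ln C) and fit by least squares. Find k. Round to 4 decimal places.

Taking logs, ln w = k·u + ln C, so regress ln w on u.
Σu = 11.0000, Σ(u)² = 53.0000, Σln w = 8.1732, Σu·ln w = 28.3824.
Equations: 53.0000·k + 11.0000·ln C = 28.3824;  11.0000·k + 4·ln C = 8.1732.
Solving (det = 91.0000): k = 0.25961, ln C = 1.32936.

k = 0.2596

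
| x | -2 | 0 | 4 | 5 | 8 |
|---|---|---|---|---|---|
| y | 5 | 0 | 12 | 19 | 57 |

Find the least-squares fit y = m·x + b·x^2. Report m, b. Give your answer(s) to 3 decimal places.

m = -0.989, b = 1.005

AᵀA·[m, b]ᵀ = Aᵀy reads: 109·m + 693·b = 589;  693·m + 4993·b = 4335.
Δ = 109·4993 − 693² = 63988.
m = (589·4993 − 693·4335)/63988 = -31639/31994; b = (109·4335 − 693·589)/63988 = 32169/31994.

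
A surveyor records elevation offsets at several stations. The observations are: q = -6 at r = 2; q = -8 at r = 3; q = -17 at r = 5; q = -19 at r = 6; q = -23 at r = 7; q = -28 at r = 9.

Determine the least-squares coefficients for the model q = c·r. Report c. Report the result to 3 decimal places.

c = -3.176

Normal-equation sums: Σr·r = 204.
Moment sums: Σr·q = -648.
Hence c = -648 / 204 ≈ -3.17647.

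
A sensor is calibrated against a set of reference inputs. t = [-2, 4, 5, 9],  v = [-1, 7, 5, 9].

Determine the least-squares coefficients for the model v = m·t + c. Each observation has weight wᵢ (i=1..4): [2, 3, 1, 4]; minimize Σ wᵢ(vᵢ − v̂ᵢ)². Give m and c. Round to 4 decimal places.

MᵀWM·[m, c]ᵀ = MᵀWv reads: 405·m + 49·c = 437;  49·m + 10·c = 60.
Eliminating c: 10·(row 1) − 49·(row 2) gives 1649·m = 10·437 − 49·60 = 1430, so m = 1430/1649.
Then c = (60 − 49·(1430/1649))/10 = 2887/1649.

m = 0.8672, c = 1.7508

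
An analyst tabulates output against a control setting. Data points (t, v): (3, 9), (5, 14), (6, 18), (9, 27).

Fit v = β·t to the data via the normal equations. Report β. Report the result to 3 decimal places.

β = 2.967

Forming AᵀA = [[151]] and Aᵀv = [448]ᵀ gives AᵀA·[β]ᵀ = Aᵀv.
β = 448/151 = 2.96689.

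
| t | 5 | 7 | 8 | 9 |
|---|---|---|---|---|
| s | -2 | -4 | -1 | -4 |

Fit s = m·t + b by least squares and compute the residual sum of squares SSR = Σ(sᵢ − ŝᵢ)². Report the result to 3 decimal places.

Sums needed: Σt·t = 219, Σt = 29, Σ1 = 4.
Moment sums: Σt·s = -82, Σs = -11.
Normal equations: [[219, 29]; [29, 4]]·[m, b]ᵀ = [-82, -11]ᵀ.
Eliminating b: 4·(row 1) − 29·(row 2) gives 35·m = 4·(-82) − 29·(-11) = -9, so m = -9/35.
Then b = ((-11) − 29·(-9/35))/4 = -31/35.
Residuals: 6/35, -46/35, 68/35, -4/5; SSR = 216/35.

SSR = 6.171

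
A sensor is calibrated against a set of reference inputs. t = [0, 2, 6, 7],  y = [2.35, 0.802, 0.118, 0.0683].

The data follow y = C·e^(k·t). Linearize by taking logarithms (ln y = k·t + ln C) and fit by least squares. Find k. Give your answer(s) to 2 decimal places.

k = -0.50

Taking logs, ln y = k·t + ln C, so regress ln y on t.
Σt = 15.0000, Σ(t)² = 89.0000, Σln y = -4.1871, Σt·ln y = -32.0506.
Equations: 89.0000·k + 15.0000·ln C = -32.0506;  15.0000·k + 4·ln C = -4.1871.
Slope k = (n·Σt·ln y − Σt·Σln y)/(n·Σ(t)² − (Σt)²) = (4·-32.0506 − 15.0000·-4.1871)/131.0000 = -0.49920; ln C = (Σln y − k·Σt)/n = 0.82522.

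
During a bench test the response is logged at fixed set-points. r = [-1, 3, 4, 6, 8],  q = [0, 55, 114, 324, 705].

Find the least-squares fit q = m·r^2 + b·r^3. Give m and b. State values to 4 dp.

m = 3.0884, b = 0.9903

With design matrix A, AᵀA = [[5730, 41810]; [41810, 313626]] and Aᵀq = [59103, 439725]ᵀ.
Determinant 5730·313626 − 41810² = 49000880.
m = (59103·313626 − 41810·439725)/49000880 = 37833807/12250220; b = (5730·439725 − 41810·59103)/49000880 = 2426391/2450044.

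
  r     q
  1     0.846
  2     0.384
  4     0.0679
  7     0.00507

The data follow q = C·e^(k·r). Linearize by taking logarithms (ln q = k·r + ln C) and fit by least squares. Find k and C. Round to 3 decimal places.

k = -0.857, C = 2.061

With ln qᵢ as the transformed response and rᵢ as the regressor:
Σr = 14.0000, Σ(r)² = 70.0000, Σln q = -9.0985, Σr·ln q = -49.8312.
Normal system: [[70.0000, 14.0000]; [14.0000, 4]]·[k, ln C]ᵀ = [-49.8312, -9.0985]ᵀ.
Slope k = (n·Σr·ln q − Σr·Σln q)/(n·Σ(r)² − (Σr)²) = (4·-49.8312 − 14.0000·-9.0985)/84.0000 = -0.85650; ln C = (Σln q − k·Σr)/n = 0.72314, so C = exp(0.72314) = 2.06089.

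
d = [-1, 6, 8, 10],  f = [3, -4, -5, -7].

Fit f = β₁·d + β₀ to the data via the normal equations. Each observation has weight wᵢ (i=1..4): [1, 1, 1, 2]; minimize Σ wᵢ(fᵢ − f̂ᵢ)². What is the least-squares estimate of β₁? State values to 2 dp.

Sums needed: Σwᵢ·d·d = 301, Σwᵢ·d = 33, Σwᵢ·1 = 5.
And Σwᵢ·d·f = -207, Σwᵢ·f = -20.
Normal equations: [[301, 33]; [33, 5]]·[β₁, β₀]ᵀ = [-207, -20]ᵀ.
Determinant 301·5 − 33² = 416.
β₁ = ((-207)·5 − 33·(-20))/416 = -375/416; β₀ = (301·(-20) − 33·(-207))/416 = 811/416.

β₁ = -0.90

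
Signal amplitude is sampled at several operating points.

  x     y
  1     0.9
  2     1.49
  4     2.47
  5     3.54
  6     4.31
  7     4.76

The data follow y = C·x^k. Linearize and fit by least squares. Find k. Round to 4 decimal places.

Linearized form: ln y = k·ln x + ln C. From the 6 transformed points,
Sums: Σln x = 7.4265, Σ(ln x)² = 11.9895, Σln y = 5.4829, Σln x·ln y = 9.2182.
Normal system: [[11.9895, 7.4265]; [7.4265, 6]]·[k, ln C]ᵀ = [9.2182, 5.4829]ᵀ.
Solving (det = 16.7835): k = 0.86930, ln C = -0.16216.

k = 0.8693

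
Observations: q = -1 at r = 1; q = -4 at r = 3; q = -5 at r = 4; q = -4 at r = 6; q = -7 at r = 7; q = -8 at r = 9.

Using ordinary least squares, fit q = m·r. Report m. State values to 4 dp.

m = -0.9271

The normal equations are: 192·m = -178.
Hence m = -178 / 192 ≈ -0.927083.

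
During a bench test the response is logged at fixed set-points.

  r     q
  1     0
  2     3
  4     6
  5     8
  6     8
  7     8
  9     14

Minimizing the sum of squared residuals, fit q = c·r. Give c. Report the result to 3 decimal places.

c = 1.415

Sums needed: Σr·r = 212.
And Σr·q = 300.
So AᵀA·[c]ᵀ = Aᵀq: [[212]]·[c]ᵀ = [300]ᵀ.
Hence c = 300 / 212 ≈ 1.41509.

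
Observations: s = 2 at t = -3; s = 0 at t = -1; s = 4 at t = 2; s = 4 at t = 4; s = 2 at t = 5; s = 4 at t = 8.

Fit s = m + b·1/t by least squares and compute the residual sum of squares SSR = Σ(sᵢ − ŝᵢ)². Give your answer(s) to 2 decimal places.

From the data, Σ1 = 6, Σ1/t = -31/120, Σ1/t·1/t = 21301/14400.
And Σs = 16, Σ1/t·s = 97/30.
AᵀA·[m, b]ᵀ = Aᵀs becomes [[6, -31/120]; [-31/120, 21301/14400]]·[m, b]ᵀ = [16, 97/30]ᵀ.
det = 6·(21301/14400) − (-31/120)² = 25369/2880.
m = (16·(21301/14400) − (-31/120)·(97/30))/(25369/2880) = 352844/126845; b = (6·(97/30) − (-31/120)·16)/(25369/2880) = 67776/25369.
Residuals: 13806/126845, -13964/126845, -648/5515, 69816/126845, -33386/25369, 112176/126845; SSR = 362104/126845.

SSR = 2.85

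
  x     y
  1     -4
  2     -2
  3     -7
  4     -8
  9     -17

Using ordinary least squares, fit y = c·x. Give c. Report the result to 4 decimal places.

The normal system MᵀM·[c]ᵀ = Mᵀy is [[111]]·[c]ᵀ = [-214]ᵀ.
Hence c = -214 / 111 ≈ -1.92793.

c = -1.9279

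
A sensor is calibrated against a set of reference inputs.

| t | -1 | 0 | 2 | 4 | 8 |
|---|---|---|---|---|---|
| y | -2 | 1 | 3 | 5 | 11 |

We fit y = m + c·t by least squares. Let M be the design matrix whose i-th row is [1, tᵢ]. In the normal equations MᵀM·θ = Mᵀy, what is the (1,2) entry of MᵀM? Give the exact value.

13

Row 1 ↔ basis 1, column 2 ↔ basis t, so (MᵀM)_{1,2} = Σᵢ t = (1)·(-1) + (1)·(0) + (1)·(2) + (1)·(4) + (1)·(8) = 13.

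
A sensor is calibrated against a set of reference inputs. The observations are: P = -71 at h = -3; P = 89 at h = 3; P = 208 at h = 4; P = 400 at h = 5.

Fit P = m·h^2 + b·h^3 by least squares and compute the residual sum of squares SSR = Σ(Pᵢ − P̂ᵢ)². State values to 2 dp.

Entries of XᵀX: Σh^2·h^2 = 1043, Σh^2·h^3 = 4149, Σh^3·h^3 = 21179.
Right-hand side: Σh^2·P = 13490, Σh^3·P = 67632.
XᵀX·[m, b]ᵀ = XᵀP becomes [[1043, 4149]; [4149, 21179]]·[m, b]ᵀ = [13490, 67632]ᵀ.
Eliminating b: 21179·(row 1) − 4149·(row 2) gives 4875496·m = 21179·13490 − 4149·67632 = 5099542, so m = 2549771/2437748.
Then b = (67632 − 4149·(2549771/2437748))/21179 = 7285083/2437748.
Residuals: 334597/1218874, -671402/609437, 2484/609437, 359775/1218874; SSR = 1677401/1218874.

SSR = 1.38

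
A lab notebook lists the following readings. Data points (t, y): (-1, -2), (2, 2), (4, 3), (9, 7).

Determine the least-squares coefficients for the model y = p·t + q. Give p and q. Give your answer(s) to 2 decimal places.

p = 0.87, q = -0.54

From the data, Σt·t = 102, Σt = 14, Σ1 = 4.
Right-hand side: Σt·y = 81, Σy = 10.
Normal equations: [[102, 14]; [14, 4]]·[p, q]ᵀ = [81, 10]ᵀ.
Eliminating q: 4·(row 1) − 14·(row 2) gives 212·p = 4·81 − 14·10 = 184, so p = 46/53.
Then q = (10 − 14·(46/53))/4 = -57/106.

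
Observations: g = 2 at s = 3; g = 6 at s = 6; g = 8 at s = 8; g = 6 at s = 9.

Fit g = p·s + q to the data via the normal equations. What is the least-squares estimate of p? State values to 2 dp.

Compute the Gram sums: Σs·s = 190, Σs = 26, Σ1 = 4.
Moment sums: Σs·g = 160, Σg = 22.
Normal equations: [[190, 26]; [26, 4]]·[p, q]ᵀ = [160, 22]ᵀ.
Eliminating q: 4·(row 1) − 26·(row 2) gives 84·p = 4·160 − 26·22 = 68, so p = 17/21.
Then q = (22 − 26·(17/21))/4 = 5/21.

p = 0.81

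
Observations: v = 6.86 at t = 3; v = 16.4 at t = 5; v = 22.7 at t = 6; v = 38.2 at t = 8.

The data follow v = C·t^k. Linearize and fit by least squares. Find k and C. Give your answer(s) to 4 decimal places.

k = 1.7474, C = 0.9979

With ln vᵢ as the transformed response and ln tᵢ as the regressor:
Σln t = 6.5793, Σ(ln t)² = 11.3317, Σln v = 11.4882, Σln t·ln v = 19.7872.
Equations: 11.3317·k + 6.5793·ln C = 19.7872;  6.5793·k + 4·ln C = 11.4882.
Slope k = (n·Σln t·ln v − Σln t·Σln v)/(n·Σ(ln t)² − (Σln t)²) = (4·19.7872 − 6.5793·11.4882)/2.0403 = 1.74742; ln C = (Σln v − k·Σln t)/n = -0.00213, so C = exp(-0.00213) = 0.99787.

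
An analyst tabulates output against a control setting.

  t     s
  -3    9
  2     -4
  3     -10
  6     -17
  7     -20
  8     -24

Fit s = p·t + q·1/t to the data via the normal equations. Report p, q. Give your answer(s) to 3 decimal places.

The normal system XᵀX·[p, q]ᵀ = Xᵀs is [[171, 6]; [6, 1681/3136]]·[p, q]ᵀ = [-499, -715/42]ᵀ.
Eliminating q: (1681/3136)·(row 1) − 6·(row 2) gives (174555/3136)·p = (1681/3136)·(-499) − 6·(-715/42) = -518499/3136, so p = -57611/19395.
Then q = ((-715/42) − 6·(-57611/19395))/(1681/3136) = 9632/6465.

p = -2.970, q = 1.490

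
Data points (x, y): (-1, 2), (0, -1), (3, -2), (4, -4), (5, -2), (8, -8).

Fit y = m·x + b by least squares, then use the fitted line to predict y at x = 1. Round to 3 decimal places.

ŷ = -0.505

Sums needed: Σx·x = 115, Σx = 19, Σ1 = 6.
For Aᵀy: Σx·y = -98, Σy = -15.
AᵀA·[m, b]ᵀ = Aᵀy becomes [[115, 19]; [19, 6]]·[m, b]ᵀ = [-98, -15]ᵀ.
Determinant 115·6 − 19² = 329.
m = ((-98)·6 − 19·(-15))/329 = -303/329; b = (115·(-15) − 19·(-98))/329 = 137/329.
At x = 1: ŷ = (-303/329)·(1) + (137/329)·(1) = -166/329.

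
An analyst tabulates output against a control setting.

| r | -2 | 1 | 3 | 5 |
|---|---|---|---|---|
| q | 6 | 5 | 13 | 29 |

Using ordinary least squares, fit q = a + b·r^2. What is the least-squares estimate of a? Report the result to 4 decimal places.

XᵀX·[a, b]ᵀ = Xᵀq reads: 4·a + 39·b = 53;  39·a + 723·b = 871.
Eliminating b: 723·(row 1) − 39·(row 2) gives 1371·a = 723·53 − 39·871 = 4350, so a = 1450/457.
Then b = (871 − 39·(1450/457))/723 = 1417/1371.

a = 3.1729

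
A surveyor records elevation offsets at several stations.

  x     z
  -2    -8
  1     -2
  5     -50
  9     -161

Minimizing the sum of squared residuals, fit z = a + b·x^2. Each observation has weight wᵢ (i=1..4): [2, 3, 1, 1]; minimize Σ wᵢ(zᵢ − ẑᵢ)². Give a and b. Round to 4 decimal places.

Entries of AᵀWA: Σwᵢ·1 = 7, Σwᵢ·x^2 = 117, Σwᵢ·x^2·x^2 = 7221.
For AᵀWz: Σwᵢ·z = -233, Σwᵢ·x^2·z = -14361.
Eliminating b: 7221·(row 1) − 117·(row 2) gives 36858·a = 7221·(-233) − 117·(-14361) = -2256, so a = -376/6143.
Then b = ((-14361) − 117·(-376/6143))/7221 = -12211/6143.

a = -0.0612, b = -1.9878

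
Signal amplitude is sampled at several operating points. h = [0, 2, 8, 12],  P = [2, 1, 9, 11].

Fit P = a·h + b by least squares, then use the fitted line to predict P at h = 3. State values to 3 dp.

P̂ = 3.566

The normal equations are: 212·a + 22·b = 206;  22·a + 4·b = 23.
(Σh·h = 212, Σh = 22, Σ1 = 4, Σh·P = 206, ΣP = 23.)
Eliminating b: 4·(row 1) − 22·(row 2) gives 364·a = 4·206 − 22·23 = 318, so a = 159/182.
Then b = (23 − 22·(159/182))/4 = 86/91.
At h = 3: P̂ = (159/182)·(3) + (86/91)·(1) = 649/182.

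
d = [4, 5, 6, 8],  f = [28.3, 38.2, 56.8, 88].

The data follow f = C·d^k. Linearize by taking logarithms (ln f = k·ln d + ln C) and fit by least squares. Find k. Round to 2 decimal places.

With ln fᵢ as the transformed response and ln dᵢ as the regressor:
AᵀA = [[12.0466, 6.8669]; [6.8669, 4]], rhs = [27.0453, 15.5026]ᵀ  (here Σln d = 6.8669, Σ(ln d)² = 12.0466, Σln f = 15.5026, Σln d·ln f = 27.0453).
Slope k = (n·Σln d·ln f − Σln d·Σln f)/(n·Σ(ln d)² − (Σln d)²) = (4·27.0453 − 6.8669·15.5026)/1.0316 = 1.67346; ln C = (Σln f − k·Σln d)/n = 1.00275.

k = 1.67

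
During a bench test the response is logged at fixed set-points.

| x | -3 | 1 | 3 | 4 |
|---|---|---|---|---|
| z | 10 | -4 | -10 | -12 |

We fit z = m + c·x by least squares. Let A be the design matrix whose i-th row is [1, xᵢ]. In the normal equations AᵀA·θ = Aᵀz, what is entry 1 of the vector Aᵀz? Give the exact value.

Entry 1 ↔ basis 1, so (Aᵀz)_{1} = Σᵢ zᵢ = (1)·(10) + (1)·(-4) + (1)·(-10) + (1)·(-12) = -16.

-16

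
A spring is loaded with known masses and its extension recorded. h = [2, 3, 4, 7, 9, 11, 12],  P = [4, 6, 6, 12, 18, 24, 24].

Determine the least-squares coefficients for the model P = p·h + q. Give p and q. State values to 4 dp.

p = 2.1446, q = -1.2771

Forming AᵀA = [[424, 48]; [48, 7]] and AᵀP = [848, 94]ᵀ gives AᵀA·[p, q]ᵀ = AᵀP.
Determinant 424·7 − 48² = 664.
p = (848·7 − 48·94)/664 = 178/83; q = (424·94 − 48·848)/664 = -106/83.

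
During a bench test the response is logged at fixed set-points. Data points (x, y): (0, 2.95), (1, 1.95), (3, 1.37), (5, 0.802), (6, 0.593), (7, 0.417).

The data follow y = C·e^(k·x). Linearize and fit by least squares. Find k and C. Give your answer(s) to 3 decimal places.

k = -0.264, C = 2.837

Linearized form: ln y = k·x + ln C. From the 6 transformed points,
AᵀA = [[120.0000, 22.0000]; [22.0000, 6]], rhs = [-8.7490, 0.4466]ᵀ  (here Σx = 22.0000, Σ(x)² = 120.0000, Σln y = 0.4466, Σx·ln y = -8.7490).
Solving (det = 236.0000): k = -0.26406, ln C = 1.04266, so C = exp(1.04266) = 2.83674.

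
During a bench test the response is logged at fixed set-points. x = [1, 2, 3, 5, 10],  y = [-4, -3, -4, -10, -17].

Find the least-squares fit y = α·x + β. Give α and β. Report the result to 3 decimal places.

Setting ∂/∂α … = 0 gives: 139·α + 21·β = -242;  21·α + 5·β = -38.
Determinant 139·5 − 21² = 254.
α = ((-242)·5 − 21·(-38))/254 = -206/127; β = (139·(-38) − 21·(-242))/254 = -100/127.

α = -1.622, β = -0.787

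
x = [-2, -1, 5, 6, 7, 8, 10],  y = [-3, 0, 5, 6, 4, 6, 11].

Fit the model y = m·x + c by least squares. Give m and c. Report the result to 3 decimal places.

m = 0.942, c = -0.299

Sums needed: Σx·x = 279, Σx = 33, Σ1 = 7.
And Σx·y = 253, Σy = 29.
Normal equations: [[279, 33]; [33, 7]]·[m, c]ᵀ = [253, 29]ᵀ.
Δ = 279·7 − 33² = 864.
m = (253·7 − 33·29)/864 = 407/432; c = (279·29 − 33·253)/864 = -43/144.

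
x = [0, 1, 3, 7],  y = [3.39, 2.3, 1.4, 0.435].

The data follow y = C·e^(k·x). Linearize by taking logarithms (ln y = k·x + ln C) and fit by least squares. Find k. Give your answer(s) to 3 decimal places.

k = -0.288

Taking logs, ln y = k·x + ln C, so regress ln y on x.
XᵀX = [[59.0000, 11.0000]; [11.0000, 4]], rhs = [-3.9845, 1.5578]ᵀ  (here Σx = 11.0000, Σ(x)² = 59.0000, Σln y = 1.5578, Σx·ln y = -3.9845).
Δ = 59.0000·4 − (11.0000)² = 115.0000; k = (-3.9845·4 − 11.0000·1.5578)/115.0000 = -0.28760, ln C = (59.0000·1.5578 − 11.0000·-3.9845)/115.0000 = 1.18035.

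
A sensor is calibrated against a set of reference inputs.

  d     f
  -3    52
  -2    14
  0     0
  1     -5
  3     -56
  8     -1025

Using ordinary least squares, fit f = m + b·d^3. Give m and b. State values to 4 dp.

MᵀM·[m, b]ᵀ = Mᵀf reads: 6·m + 505·b = -1020;  505·m + 263667·b = -527833.
Determinant 6·263667 − 505² = 1326977.
m = ((-1020)·263667 − 505·(-527833))/1326977 = -2384675/1326977; b = (6·(-527833) − 505·(-1020))/1326977 = -2651898/1326977.

m = -1.7971, b = -1.9985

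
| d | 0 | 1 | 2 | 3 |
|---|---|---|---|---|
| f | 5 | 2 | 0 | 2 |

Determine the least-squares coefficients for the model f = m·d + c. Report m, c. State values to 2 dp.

m = -1.10, c = 3.90

Compute the Gram sums: Σd·d = 14, Σd = 6, Σ1 = 4.
Moment sums: Σd·f = 8, Σf = 9.
Determinant 14·4 − 6² = 20.
m = (8·4 − 6·9)/20 = -11/10; c = (14·9 − 6·8)/20 = 39/10.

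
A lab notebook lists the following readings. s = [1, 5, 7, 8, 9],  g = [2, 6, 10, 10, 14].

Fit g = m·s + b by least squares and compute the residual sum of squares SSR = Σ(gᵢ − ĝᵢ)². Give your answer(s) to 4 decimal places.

SSR = 4.8000

Entries of MᵀM: Σs·s = 220, Σs = 30, Σ1 = 5.
And Σs·g = 308, Σg = 42.
Normal equations: [[220, 30]; [30, 5]]·[m, b]ᵀ = [308, 42]ᵀ.
Eliminating b: 5·(row 1) − 30·(row 2) gives 200·m = 5·308 − 30·42 = 280, so m = 7/5.
Then b = (42 − 30·(7/5))/5 = 0.
Residuals: 3/5, -1, 1/5, -6/5, 7/5; SSR = 24/5.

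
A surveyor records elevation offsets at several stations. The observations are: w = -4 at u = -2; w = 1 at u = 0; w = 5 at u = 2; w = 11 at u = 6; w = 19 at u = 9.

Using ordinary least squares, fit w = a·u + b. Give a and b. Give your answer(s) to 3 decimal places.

a = 1.988, b = 0.438

From the data, Σu·u = 125, Σu = 15, Σ1 = 5.
Right-hand side: Σu·w = 255, Σw = 32.
Normal equations: [[125, 15]; [15, 5]]·[a, b]ᵀ = [255, 32]ᵀ.
det = 125·5 − 15² = 400.
a = (255·5 − 15·32)/400 = 159/80; b = (125·32 − 15·255)/400 = 7/16.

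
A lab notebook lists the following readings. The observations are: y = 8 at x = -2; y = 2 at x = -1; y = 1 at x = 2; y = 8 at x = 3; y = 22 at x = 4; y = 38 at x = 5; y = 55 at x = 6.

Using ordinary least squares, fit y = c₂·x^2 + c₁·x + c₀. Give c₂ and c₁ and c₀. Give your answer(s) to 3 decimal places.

c₂ = 1.922, c₁ = -1.758, c₀ = -2.675

Normal-equation sums: Σx^2·x^2 = 2291, Σx^2·x = 431, Σx^2 = 95, Σx·x = 95, Σx = 17, Σ1 = 7.
For Aᵀy: Σx^2·y = 3392, Σx·y = 616, Σy = 134.
Normal equations: [[2291, 431, 95]; [431, 95, 17]; [95, 17, 7]]·[c₂, c₁, c₀]ᵀ = [3392, 616, 134]ᵀ.
Inverting the 3×3 Gram matrix, [c₂, c₁, c₀]ᵀ = [46057/23961, -42115/23961, -21366/7987]ᵀ.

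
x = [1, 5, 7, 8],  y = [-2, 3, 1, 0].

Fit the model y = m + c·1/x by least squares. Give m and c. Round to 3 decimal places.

m = 1.860, c = -3.705

The normal system MᵀM·[m, c]ᵀ = Mᵀy is [[4, 411/280]; [411/280, 84361/78400]]·[m, c]ᵀ = [2, -44/35]ᵀ.
det = 4·(84361/78400) − (411/280)² = 168523/78400.
m = (2·(84361/78400) − (411/280)·(-44/35))/(168523/78400) = 313394/168523; c = (4·(-44/35) − (411/280)·2)/(168523/78400) = -624400/168523.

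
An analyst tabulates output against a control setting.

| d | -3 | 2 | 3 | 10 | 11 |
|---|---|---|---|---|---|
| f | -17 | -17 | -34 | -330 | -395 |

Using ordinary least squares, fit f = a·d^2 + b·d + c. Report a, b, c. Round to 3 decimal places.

The normal equations are: 24819·a + 2339·b + 243·c = -81322;  2339·a + 243·b + 23·c = -7730;  243·a + 23·b + 5·c = -793.
Row-reducing yields a = -1105669/366916, b = -1075667/366916, c = 122676/91729.

a = -3.013, b = -2.932, c = 1.337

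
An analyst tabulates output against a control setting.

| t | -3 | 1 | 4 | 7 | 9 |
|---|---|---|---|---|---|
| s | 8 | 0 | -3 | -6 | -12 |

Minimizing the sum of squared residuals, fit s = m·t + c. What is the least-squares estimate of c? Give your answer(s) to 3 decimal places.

Compute the Gram sums: Σt·t = 156, Σt = 18, Σ1 = 5.
And Σt·s = -186, Σs = -13.
So MᵀM·[m, c]ᵀ = Mᵀs: [[156, 18]; [18, 5]]·[m, c]ᵀ = [-186, -13]ᵀ.
Determinant 156·5 − 18² = 456.
m = ((-186)·5 − 18·(-13))/456 = -29/19; c = (156·(-13) − 18·(-186))/456 = 55/19.

c = 2.895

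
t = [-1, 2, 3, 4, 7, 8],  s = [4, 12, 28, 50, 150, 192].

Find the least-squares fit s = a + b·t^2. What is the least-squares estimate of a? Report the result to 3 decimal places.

a = 1.013

MᵀM·[a, b]ᵀ = Mᵀs reads: 6·a + 143·b = 436;  143·a + 6851·b = 20742.
(Σ1 = 6, Σt^2 = 143, Σt^2·t^2 = 6851, Σs = 436, Σt^2·s = 20742.)
Eliminating b: 6851·(row 1) − 143·(row 2) gives 20657·a = 6851·436 − 143·20742 = 20930, so a = 230/227.
Then b = (20742 − 143·(230/227))/6851 = 8872/2951.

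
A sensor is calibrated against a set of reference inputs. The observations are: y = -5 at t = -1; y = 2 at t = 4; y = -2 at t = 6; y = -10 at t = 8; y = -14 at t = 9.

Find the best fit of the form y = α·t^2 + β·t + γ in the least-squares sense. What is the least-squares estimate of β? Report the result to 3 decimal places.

β = 2.716

From the data, Σt^2·t^2 = 12210, Σt^2·t = 1520, Σt^2 = 198, Σt·t = 198, Σt = 26, Σ1 = 5.
And Σt^2·y = -1819, Σt·y = -205, Σy = -29.
MᵀM·[α, β, γ]ᵀ = Mᵀy becomes [[12210, 1520, 198]; [1520, 198, 26]; [198, 26, 5]]·[α, β, γ]ᵀ = [-1819, -205, -29]ᵀ.
Row-reducing yields α = -38835/84734, β = 230129/84734, γ = -75131/42367.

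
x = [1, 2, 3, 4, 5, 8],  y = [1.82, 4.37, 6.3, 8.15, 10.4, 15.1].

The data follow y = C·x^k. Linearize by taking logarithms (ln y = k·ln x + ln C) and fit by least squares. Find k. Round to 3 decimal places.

k = 1.013

Taking logs, ln y = k·ln x + ln C, so regress ln y on ln x.
XᵀX = [[10.5236, 6.8669]; [6.8669, 6]], rhs = [15.3668, 11.0687]ᵀ  (here Σln x = 6.8669, Σ(ln x)² = 10.5236, Σln y = 11.0687, Σln x·ln y = 15.3668).
Slope k = (n·Σln x·ln y − Σln x·Σln y)/(n·Σ(ln x)² − (Σln x)²) = (6·15.3668 − 6.8669·11.0687)/15.9867 = 1.01290; ln C = (Σln y − k·Σln x)/n = 0.68553.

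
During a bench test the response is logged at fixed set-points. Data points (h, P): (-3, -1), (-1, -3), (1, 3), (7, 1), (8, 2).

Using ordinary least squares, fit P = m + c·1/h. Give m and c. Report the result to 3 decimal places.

m = 0.441, c = 3.146

The normal equations are: 5·m + (-11/168)·c = 2;  (-11/168)·m + (60601/28224)·c = 565/84.
(Σ1 = 5, Σ1/h = -11/168, Σ1/h·1/h = 60601/28224, ΣP = 2, Σ1/h·P = 565/84.)
det = 5·(60601/28224) − (-11/168)² = 75721/7056.
m = (2·(60601/28224) − (-11/168)·(565/84))/(75721/7056) = 33408/75721; c = (5·(565/84) − (-11/168)·2)/(75721/7056) = 238224/75721.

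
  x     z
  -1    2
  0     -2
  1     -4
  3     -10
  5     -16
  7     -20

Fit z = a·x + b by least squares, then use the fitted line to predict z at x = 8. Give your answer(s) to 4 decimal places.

Entries of MᵀM: Σx·x = 85, Σx = 15, Σ1 = 6.
Right-hand side: Σx·z = -256, Σz = -50.
So MᵀM·[a, b]ᵀ = Mᵀz: [[85, 15]; [15, 6]]·[a, b]ᵀ = [-256, -50]ᵀ.
Determinant 85·6 − 15² = 285.
a = ((-256)·6 − 15·(-50))/285 = -262/95; b = (85·(-50) − 15·(-256))/285 = -82/57.
At x = 8: ẑ = (-262/95)·(8) + (-82/57)·(1) = -6698/285.

ẑ = -23.5018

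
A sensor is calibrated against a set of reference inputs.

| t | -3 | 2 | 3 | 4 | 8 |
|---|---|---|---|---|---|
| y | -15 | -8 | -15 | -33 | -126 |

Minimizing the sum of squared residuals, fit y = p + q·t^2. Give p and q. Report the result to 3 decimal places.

Forming MᵀM = [[5, 102]; [102, 4530]] and Mᵀy = [-197, -8894]ᵀ gives MᵀM·[p, q]ᵀ = Mᵀy.
Determinant 5·4530 − 102² = 12246.
p = ((-197)·4530 − 102·(-8894))/12246 = 2463/2041; q = (5·(-8894) − 102·(-197))/12246 = -12188/6123.

p = 1.207, q = -1.991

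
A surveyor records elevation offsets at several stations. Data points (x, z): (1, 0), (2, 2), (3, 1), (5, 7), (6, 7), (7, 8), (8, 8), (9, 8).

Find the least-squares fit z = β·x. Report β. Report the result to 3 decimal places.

β = 1.026

Normal-equation sums: Σx·x = 269.
For Mᵀz: Σx·z = 276.
MᵀM·[β]ᵀ = Mᵀz becomes [[269]]·[β]ᵀ = [276]ᵀ.
Hence β = 276 / 269 ≈ 1.02602.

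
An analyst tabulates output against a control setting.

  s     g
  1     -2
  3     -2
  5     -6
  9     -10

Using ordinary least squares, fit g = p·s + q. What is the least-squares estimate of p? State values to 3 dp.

p = -1.086

Forming XᵀX = [[116, 18]; [18, 4]] and Xᵀg = [-128, -20]ᵀ gives XᵀX·[p, q]ᵀ = Xᵀg.
Δ = 116·4 − 18² = 140.
p = ((-128)·4 − 18·(-20))/140 = -38/35; q = (116·(-20) − 18·(-128))/140 = -4/35.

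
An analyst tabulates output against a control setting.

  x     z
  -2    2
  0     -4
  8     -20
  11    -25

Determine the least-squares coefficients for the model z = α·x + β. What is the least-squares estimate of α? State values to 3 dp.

α = -2.049

Compute the Gram sums: Σx·x = 189, Σx = 17, Σ1 = 4.
Right-hand side: Σx·z = -439, Σz = -47.
det = 189·4 − 17² = 467.
α = ((-439)·4 − 17·(-47))/467 = -957/467; β = (189·(-47) − 17·(-439))/467 = -1420/467.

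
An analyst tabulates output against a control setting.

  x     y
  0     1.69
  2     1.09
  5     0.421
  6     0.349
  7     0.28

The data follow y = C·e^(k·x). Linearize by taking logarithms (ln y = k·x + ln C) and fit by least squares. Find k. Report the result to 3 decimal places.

k = -0.266

Linearized form: ln y = k·x + ln C. From the 5 transformed points,
Σx = 20.0000, Σ(x)² = 114.0000, Σln y = -2.5799, Σx·ln y = -19.3801.
Equations: 114.0000·k + 20.0000·ln C = -19.3801;  20.0000·k + 5·ln C = -2.5799.
Slope k = (n·Σx·ln y − Σx·Σln y)/(n·Σ(x)² − (Σx)²) = (5·-19.3801 − 20.0000·-2.5799)/170.0000 = -0.26649; ln C = (Σln y − k·Σx)/n = 0.54999.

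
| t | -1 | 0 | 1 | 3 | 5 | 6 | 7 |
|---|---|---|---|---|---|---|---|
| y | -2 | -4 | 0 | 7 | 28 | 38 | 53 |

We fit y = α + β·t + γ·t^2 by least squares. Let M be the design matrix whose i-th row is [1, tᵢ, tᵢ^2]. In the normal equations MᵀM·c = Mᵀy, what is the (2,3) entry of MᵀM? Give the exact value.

711

Row 2 ↔ basis t, column 3 ↔ basis t^2, so (MᵀM)_{2,3} = Σᵢ (t)·(t^2) = (-1)·(1) + (0)·(0) + (1)·(1) + (3)·(9) + (5)·(25) + (6)·(36) + (7)·(49) = 711.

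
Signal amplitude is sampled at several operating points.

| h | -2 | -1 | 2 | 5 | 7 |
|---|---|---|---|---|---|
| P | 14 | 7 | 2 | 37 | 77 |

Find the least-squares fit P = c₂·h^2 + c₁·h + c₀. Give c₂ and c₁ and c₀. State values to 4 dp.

c₂ = 1.9655, c₁ = -2.8470, c₀ = 1.0353

XᵀX·[c₂, c₁, c₀]ᵀ = XᵀP reads: 3059·c₂ + 467·c₁ + 83·c₀ = 4769;  467·c₂ + 83·c₁ + 11·c₀ = 693;  83·c₂ + 11·c₁ + 5·c₀ = 137.
(Σh^2·h^2 = 3059, Σh^2·h = 467, Σh^2 = 83, Σh·h = 83, Σh = 11, Σ1 = 5, Σh^2·P = 4769, Σh·P = 693, ΣP = 137.)
Row-reducing yields c₂ = 2453/1248, c₁ = -3553/1248, c₀ = 323/312.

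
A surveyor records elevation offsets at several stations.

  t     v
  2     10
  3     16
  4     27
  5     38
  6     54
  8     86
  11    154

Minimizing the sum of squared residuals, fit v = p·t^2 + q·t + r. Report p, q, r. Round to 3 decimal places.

Setting ∂/∂p … = 0 gives: 21011·p + 2283·q + 275·r = 27648;  2283·p + 275·q + 39·r = 3072;  275·p + 39·q + 7·r = 385.
(Σt^2·t^2 = 21011, Σt^2·t = 2283, Σt^2 = 275, Σt·t = 275, Σt = 39, Σ1 = 7, Σt^2·v = 27648, Σt·v = 3072, Σv = 385.)
Inverting the 3×3 Gram matrix, [p, q, r]ᵀ = [46745/44324, 103779/44324, 829/1583]ᵀ.

p = 1.055, q = 2.341, r = 0.524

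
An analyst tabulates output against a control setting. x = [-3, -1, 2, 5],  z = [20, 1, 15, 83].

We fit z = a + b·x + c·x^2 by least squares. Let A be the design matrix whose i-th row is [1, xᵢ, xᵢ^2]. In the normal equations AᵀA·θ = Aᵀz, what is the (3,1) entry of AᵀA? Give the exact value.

39

Row 3 ↔ basis x^2, column 1 ↔ basis 1, so (AᵀA)_{3,1} = Σᵢ x^2 = (9)·(1) + (1)·(1) + (4)·(1) + (25)·(1) = 39.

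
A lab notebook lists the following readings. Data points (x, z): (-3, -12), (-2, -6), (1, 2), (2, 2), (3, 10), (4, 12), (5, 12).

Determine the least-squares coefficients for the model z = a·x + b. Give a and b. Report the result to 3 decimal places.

a = 3.043, b = -1.489

The normal equations are: 68·a + 10·b = 192;  10·a + 7·b = 20.
Δ = 68·7 − 10² = 376.
a = (192·7 − 10·20)/376 = 143/47; b = (68·20 − 10·192)/376 = -70/47.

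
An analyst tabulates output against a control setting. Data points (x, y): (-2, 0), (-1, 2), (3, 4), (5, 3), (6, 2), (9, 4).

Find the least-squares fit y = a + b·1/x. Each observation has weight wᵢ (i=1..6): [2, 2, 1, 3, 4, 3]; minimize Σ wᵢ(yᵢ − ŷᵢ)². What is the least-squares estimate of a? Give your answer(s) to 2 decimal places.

a = 2.58

Sums needed: Σwᵢ·1 = 15, Σwᵢ·1/x = -16/15, Σwᵢ·1/x·1/x = 3887/1350.
And Σwᵢ·y = 37, Σwᵢ·1/x·y = 9/5.
Normal equations: [[15, -16/15]; [-16/15, 3887/1350]]·[a, b]ᵀ = [37, 9/5]ᵀ.
Eliminating b: (3887/1350)·(row 1) − (-16/15)·(row 2) gives (18923/450)·a = (3887/1350)·37 − (-16/15)·(9/5) = 146411/1350, so a = 146411/56769.
Then b = ((9/5) − (-16/15)·(146411/56769))/(3887/1350) = 29910/18923.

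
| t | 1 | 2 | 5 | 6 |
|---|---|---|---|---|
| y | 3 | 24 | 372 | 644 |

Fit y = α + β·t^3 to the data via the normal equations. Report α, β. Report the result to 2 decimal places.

α = -0.02, β = 2.98

From the data, Σ1 = 4, Σt^3 = 350, Σt^3·t^3 = 62346.
For Aᵀy: Σy = 1043, Σt^3·y = 185799.
AᵀA·[α, β]ᵀ = Aᵀy becomes [[4, 350]; [350, 62346]]·[α, β]ᵀ = [1043, 185799]ᵀ.
Eliminating β: 62346·(row 1) − 350·(row 2) gives 126884·α = 62346·1043 − 350·185799 = -2772, so α = -693/31721.
Then β = (185799 − 350·(-693/31721))/62346 = 189073/63442.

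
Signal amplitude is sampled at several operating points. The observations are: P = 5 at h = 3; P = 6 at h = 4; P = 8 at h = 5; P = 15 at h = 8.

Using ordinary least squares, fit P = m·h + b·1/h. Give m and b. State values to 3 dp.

The normal system AᵀA·[m, b]ᵀ = AᵀP is [[114, 4]; [4, 3301/14400]]·[m, b]ᵀ = [199, 797/120]ᵀ.
Δ = 114·(3301/14400) − 4² = 24319/2400.
m = (199·(3301/14400) − 4·(797/120))/(24319/2400) = 274339/145914; b = (114·(797/120) − 4·199)/(24319/2400) = -93240/24319.

m = 1.880, b = -3.834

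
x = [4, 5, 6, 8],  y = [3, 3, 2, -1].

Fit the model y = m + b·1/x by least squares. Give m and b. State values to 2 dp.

m = -4.01, b = 31.06

Compute the Gram sums: Σ1 = 4, Σ1/x = 89/120, Σ1/x·1/x = 2101/14400.
And Σy = 7, Σ1/x·y = 187/120.
MᵀM·[m, b]ᵀ = Mᵀy becomes [[4, 89/120]; [89/120, 2101/14400]]·[m, b]ᵀ = [7, 187/120]ᵀ.
Δ = 4·(2101/14400) − (89/120)² = 161/4800.
m = (7·(2101/14400) − (89/120)·(187/120))/(161/4800) = -1936/483; b = (4·(187/120) − (89/120)·7)/(161/4800) = 5000/161.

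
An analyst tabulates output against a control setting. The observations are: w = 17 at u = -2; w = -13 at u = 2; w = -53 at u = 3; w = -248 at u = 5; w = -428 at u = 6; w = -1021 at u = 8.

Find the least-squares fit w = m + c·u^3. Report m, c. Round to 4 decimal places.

m = 1.8552, c = -1.9967

With design matrix M, MᵀM = [[6, 880]; [880, 325282]] and Mᵀw = [-1746, -647871]ᵀ.
Δ = 6·325282 − 880² = 1177292.
m = ((-1746)·325282 − 880·(-647871))/1177292 = 546027/294323; c = (6·(-647871) − 880·(-1746))/1177292 = -1175373/588646.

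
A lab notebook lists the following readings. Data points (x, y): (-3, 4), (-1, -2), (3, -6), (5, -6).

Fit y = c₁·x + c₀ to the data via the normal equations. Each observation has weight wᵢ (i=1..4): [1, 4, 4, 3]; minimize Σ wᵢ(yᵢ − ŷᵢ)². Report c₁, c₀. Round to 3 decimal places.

c₁ = -0.985, c₀ = -2.191

The normal equations are: 124·c₁ + 20·c₀ = -166;  20·c₁ + 12·c₀ = -46.
Δ = 124·12 − 20² = 1088.
c₁ = ((-166)·12 − 20·(-46))/1088 = -67/68; c₀ = (124·(-46) − 20·(-166))/1088 = -149/68.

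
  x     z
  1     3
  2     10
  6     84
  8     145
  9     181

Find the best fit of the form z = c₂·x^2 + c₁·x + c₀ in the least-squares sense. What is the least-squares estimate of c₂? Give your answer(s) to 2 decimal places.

With design matrix M, MᵀM = [[11970, 1466, 186]; [1466, 186, 26]; [186, 26, 5]] and Mᵀz = [27008, 3316, 423]ᵀ.
Solving the 3×3 system (Gaussian elimination) gives c₂ = 9861/4862, c₁ = 10025/4862, c₀ = -347/221.

c₂ = 2.03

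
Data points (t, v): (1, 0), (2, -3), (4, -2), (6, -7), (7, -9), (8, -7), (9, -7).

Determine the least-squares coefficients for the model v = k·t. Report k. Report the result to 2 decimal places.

k = -0.95

Sums needed: Σt·t = 251.
Right-hand side: Σt·v = -238.
Normal equations: [[251]]·[k]ᵀ = [-238]ᵀ.
k = (-238)/251 = -0.948207.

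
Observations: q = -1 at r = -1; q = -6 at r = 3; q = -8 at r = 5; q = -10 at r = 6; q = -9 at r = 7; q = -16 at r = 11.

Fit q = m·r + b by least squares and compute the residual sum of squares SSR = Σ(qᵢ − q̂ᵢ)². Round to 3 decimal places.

SSR = 3.328

Compute the Gram sums: Σr·r = 241, Σr = 31, Σ1 = 6.
Right-hand side: Σr·q = -356, Σq = -50.
Normal equations: [[241, 31]; [31, 6]]·[m, b]ᵀ = [-356, -50]ᵀ.
Determinant 241·6 − 31² = 485.
m = ((-356)·6 − 31·(-50))/485 = -586/485; b = (241·(-50) − 31·(-356))/485 = -1014/485.
Residuals: -57/485, -138/485, 64/485, -64/97, 751/485, -60/97; SSR = 1614/485.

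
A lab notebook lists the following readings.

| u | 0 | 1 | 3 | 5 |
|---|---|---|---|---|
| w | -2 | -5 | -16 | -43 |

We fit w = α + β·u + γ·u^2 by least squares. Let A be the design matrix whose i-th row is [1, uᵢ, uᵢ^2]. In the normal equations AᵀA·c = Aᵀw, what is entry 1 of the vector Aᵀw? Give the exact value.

Entry 1 ↔ basis 1, so (Aᵀw)_{1} = Σᵢ wᵢ = (1)·(-2) + (1)·(-5) + (1)·(-16) + (1)·(-43) = -66.

-66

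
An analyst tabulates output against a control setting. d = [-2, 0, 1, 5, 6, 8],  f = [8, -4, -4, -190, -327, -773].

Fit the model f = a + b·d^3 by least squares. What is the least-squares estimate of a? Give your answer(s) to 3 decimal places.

a = -3.136

Forming AᵀA = [[6, 846]; [846, 324490]] and Aᵀf = [-1290, -490226]ᵀ gives AᵀA·[a, b]ᵀ = Aᵀf.
Eliminating b: 324490·(row 1) − 846·(row 2) gives 1231224·a = 324490·(-1290) − 846·(-490226) = -3860904, so a = -160871/51301.
Then b = ((-490226) − 846·(-160871/51301))/324490 = -77084/51301.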